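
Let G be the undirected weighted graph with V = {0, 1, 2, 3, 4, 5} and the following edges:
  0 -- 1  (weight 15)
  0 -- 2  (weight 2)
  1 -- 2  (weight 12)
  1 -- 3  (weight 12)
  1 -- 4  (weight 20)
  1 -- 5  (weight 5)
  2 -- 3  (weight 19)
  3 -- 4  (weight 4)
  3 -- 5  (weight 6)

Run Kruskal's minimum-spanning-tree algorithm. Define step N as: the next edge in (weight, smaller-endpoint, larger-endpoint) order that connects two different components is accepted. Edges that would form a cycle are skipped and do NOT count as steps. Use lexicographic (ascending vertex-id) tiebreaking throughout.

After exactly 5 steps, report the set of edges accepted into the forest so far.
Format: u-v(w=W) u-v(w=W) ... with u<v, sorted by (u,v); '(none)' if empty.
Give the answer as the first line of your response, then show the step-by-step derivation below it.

0-2(w=2) 1-2(w=12) 1-5(w=5) 3-4(w=4) 3-5(w=6)

step 1: add edge 0-2 (w=2); MST = {0-2(w=2)}
step 2: add edge 3-4 (w=4); MST = {0-2(w=2) 3-4(w=4)}
step 3: add edge 1-5 (w=5); MST = {0-2(w=2) 1-5(w=5) 3-4(w=4)}
step 4: add edge 3-5 (w=6); MST = {0-2(w=2) 1-5(w=5) 3-4(w=4) 3-5(w=6)}
step 5: add edge 1-2 (w=12); MST = {0-2(w=2) 1-2(w=12) 1-5(w=5) 3-4(w=4) 3-5(w=6)}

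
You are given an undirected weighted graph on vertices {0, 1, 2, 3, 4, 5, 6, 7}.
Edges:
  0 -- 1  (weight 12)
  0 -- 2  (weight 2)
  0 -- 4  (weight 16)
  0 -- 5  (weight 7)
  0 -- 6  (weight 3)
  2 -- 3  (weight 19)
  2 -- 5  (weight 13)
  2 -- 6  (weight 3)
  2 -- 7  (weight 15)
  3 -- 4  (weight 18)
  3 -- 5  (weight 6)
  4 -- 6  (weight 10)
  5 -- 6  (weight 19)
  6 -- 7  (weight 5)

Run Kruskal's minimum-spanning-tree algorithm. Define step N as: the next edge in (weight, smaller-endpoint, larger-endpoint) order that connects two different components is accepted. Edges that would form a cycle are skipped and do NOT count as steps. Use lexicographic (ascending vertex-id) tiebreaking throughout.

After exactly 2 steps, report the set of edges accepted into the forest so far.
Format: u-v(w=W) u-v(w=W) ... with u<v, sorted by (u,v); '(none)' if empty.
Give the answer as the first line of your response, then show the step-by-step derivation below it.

0-2(w=2) 0-6(w=3)

step 1: add edge 0-2 (w=2); MST = {0-2(w=2)}
step 2: add edge 0-6 (w=3); MST = {0-2(w=2) 0-6(w=3)}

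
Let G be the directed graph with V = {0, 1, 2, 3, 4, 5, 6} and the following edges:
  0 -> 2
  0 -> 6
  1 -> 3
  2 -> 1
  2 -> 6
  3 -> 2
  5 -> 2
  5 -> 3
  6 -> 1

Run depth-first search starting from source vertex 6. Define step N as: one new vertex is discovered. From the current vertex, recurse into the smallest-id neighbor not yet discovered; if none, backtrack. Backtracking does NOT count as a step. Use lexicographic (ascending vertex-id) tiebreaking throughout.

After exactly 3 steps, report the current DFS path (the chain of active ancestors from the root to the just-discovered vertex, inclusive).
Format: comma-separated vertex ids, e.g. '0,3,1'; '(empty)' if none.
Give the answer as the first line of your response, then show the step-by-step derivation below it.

6,1,3

step 1: discover 6; path=6; order=6
step 2: discover 1; path=6>1; order=6,1
step 3: discover 3; path=6>1>3; order=6,1,3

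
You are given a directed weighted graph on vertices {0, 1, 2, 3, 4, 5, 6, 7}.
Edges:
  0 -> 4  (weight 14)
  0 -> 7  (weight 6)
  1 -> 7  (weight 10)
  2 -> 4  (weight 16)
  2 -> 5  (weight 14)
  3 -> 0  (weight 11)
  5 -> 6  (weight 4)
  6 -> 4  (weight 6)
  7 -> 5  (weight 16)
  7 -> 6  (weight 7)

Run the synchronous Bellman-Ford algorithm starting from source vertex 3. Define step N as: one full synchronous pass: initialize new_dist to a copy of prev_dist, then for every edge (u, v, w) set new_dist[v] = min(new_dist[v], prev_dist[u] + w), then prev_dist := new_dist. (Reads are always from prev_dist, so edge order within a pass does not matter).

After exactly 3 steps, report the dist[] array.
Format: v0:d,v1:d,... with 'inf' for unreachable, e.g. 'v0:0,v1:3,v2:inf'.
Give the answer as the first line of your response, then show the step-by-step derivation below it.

v0:11,v1:inf,v2:inf,v3:0,v4:25,v5:33,v6:24,v7:17

step 1: dist = v0:11,v1:inf,v2:inf,v3:0,v4:inf,v5:inf,v6:inf,v7:inf
step 2: dist = v0:11,v1:inf,v2:inf,v3:0,v4:25,v5:inf,v6:inf,v7:17
step 3: dist = v0:11,v1:inf,v2:inf,v3:0,v4:25,v5:33,v6:24,v7:17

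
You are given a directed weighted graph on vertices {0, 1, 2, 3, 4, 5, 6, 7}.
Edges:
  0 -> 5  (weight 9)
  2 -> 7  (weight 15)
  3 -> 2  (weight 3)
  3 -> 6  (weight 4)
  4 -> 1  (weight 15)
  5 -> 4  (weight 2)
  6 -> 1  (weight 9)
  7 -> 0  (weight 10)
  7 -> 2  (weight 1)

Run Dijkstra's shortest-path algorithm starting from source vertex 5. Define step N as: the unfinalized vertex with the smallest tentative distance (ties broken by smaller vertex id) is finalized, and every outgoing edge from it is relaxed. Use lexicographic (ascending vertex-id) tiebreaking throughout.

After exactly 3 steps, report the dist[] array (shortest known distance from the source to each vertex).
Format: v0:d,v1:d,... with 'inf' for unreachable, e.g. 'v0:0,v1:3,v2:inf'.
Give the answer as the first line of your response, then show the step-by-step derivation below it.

v0:inf,v1:17,v2:inf,v3:inf,v4:2,v5:0,v6:inf,v7:inf

step 1: dist = v0:inf,v1:inf,v2:inf,v3:inf,v4:2,v5:0,v6:inf,v7:inf
step 2: dist = v0:inf,v1:17,v2:inf,v3:inf,v4:2,v5:0,v6:inf,v7:inf
step 3: dist = v0:inf,v1:17,v2:inf,v3:inf,v4:2,v5:0,v6:inf,v7:inf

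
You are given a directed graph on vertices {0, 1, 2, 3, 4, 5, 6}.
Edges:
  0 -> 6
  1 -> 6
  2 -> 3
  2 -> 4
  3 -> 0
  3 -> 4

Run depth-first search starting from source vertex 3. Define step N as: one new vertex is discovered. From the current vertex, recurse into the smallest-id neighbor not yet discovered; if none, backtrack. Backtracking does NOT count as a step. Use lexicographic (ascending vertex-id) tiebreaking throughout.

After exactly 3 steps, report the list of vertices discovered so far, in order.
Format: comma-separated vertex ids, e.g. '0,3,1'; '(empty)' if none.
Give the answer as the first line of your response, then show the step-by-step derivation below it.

3,0,6

step 1: discover 3; path=3; order=3
step 2: discover 0; path=3>0; order=3,0
step 3: discover 6; path=3>0>6; order=3,0,6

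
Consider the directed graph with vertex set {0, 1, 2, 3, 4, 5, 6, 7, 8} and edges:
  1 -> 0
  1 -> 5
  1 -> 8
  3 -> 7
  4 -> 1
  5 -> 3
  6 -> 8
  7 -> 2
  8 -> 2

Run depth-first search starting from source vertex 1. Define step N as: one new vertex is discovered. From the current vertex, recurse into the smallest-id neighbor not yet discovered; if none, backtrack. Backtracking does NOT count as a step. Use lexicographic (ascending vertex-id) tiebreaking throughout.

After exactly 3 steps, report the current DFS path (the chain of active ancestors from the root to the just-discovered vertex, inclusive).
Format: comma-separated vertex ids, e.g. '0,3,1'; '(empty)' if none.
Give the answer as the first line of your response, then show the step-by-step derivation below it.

1,5

step 1: discover 1; path=1; order=1
step 2: discover 0; path=1>0; order=1,0
step 3: discover 5; path=1>5; order=1,0,5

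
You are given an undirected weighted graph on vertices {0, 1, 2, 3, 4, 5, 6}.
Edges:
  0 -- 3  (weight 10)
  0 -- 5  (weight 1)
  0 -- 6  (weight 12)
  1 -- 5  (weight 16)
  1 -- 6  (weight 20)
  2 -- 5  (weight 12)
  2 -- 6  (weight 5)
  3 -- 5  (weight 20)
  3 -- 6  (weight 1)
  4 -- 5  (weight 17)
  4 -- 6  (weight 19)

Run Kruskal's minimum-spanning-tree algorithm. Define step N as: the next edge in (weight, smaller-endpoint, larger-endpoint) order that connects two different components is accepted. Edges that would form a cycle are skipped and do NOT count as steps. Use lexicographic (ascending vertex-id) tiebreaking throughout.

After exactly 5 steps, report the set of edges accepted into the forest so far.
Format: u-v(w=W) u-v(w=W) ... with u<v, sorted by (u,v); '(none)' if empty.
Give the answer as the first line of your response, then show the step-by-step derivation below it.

0-3(w=10) 0-5(w=1) 1-5(w=16) 2-6(w=5) 3-6(w=1)

step 1: add edge 0-5 (w=1); MST = {0-5(w=1)}
step 2: add edge 3-6 (w=1); MST = {0-5(w=1) 3-6(w=1)}
step 3: add edge 2-6 (w=5); MST = {0-5(w=1) 2-6(w=5) 3-6(w=1)}
step 4: add edge 0-3 (w=10); MST = {0-3(w=10) 0-5(w=1) 2-6(w=5) 3-6(w=1)}
step 5: add edge 1-5 (w=16); MST = {0-3(w=10) 0-5(w=1) 1-5(w=16) 2-6(w=5) 3-6(w=1)}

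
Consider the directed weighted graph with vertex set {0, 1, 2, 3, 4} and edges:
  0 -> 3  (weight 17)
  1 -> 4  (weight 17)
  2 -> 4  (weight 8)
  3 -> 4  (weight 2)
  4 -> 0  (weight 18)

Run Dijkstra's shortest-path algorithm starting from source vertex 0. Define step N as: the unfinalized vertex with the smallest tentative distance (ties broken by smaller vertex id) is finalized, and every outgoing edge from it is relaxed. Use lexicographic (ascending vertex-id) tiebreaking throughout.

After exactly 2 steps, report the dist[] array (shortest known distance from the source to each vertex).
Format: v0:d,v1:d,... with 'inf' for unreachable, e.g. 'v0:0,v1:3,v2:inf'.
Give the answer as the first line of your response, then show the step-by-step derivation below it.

v0:0,v1:inf,v2:inf,v3:17,v4:19

step 1: dist = v0:0,v1:inf,v2:inf,v3:17,v4:inf
step 2: dist = v0:0,v1:inf,v2:inf,v3:17,v4:19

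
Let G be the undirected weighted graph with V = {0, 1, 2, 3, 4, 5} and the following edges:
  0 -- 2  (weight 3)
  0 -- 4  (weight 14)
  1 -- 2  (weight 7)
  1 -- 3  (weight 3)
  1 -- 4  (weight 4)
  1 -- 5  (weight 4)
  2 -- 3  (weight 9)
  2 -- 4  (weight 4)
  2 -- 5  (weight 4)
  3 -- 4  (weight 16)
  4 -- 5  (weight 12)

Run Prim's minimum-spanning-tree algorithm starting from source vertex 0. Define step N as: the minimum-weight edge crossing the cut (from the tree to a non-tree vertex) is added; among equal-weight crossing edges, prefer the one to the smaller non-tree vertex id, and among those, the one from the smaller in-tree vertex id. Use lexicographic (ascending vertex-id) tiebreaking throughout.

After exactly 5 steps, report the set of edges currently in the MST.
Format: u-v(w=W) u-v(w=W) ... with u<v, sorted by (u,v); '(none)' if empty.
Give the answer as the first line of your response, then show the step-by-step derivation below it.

0-2(w=3) 1-3(w=3) 1-4(w=4) 1-5(w=4) 2-4(w=4)

step 1: add edge 0-2 (w=3); MST = {0-2(w=3)}
step 2: add edge 2-4 (w=4); MST = {0-2(w=3) 2-4(w=4)}
step 3: add edge 1-4 (w=4); MST = {0-2(w=3) 1-4(w=4) 2-4(w=4)}
step 4: add edge 1-3 (w=3); MST = {0-2(w=3) 1-3(w=3) 1-4(w=4) 2-4(w=4)}
step 5: add edge 1-5 (w=4); MST = {0-2(w=3) 1-3(w=3) 1-4(w=4) 1-5(w=4) 2-4(w=4)}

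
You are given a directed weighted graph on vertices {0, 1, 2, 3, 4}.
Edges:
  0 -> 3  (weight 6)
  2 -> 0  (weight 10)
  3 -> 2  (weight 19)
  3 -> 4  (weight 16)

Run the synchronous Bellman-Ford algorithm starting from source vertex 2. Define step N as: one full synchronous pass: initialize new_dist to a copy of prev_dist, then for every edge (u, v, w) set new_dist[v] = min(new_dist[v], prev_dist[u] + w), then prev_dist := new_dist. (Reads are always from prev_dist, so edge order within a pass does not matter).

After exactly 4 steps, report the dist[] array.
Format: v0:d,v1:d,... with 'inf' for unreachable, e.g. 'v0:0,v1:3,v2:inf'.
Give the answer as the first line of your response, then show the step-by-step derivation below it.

v0:10,v1:inf,v2:0,v3:16,v4:32

step 1: dist = v0:10,v1:inf,v2:0,v3:inf,v4:inf
step 2: dist = v0:10,v1:inf,v2:0,v3:16,v4:inf
step 3: dist = v0:10,v1:inf,v2:0,v3:16,v4:32
step 4: dist = v0:10,v1:inf,v2:0,v3:16,v4:32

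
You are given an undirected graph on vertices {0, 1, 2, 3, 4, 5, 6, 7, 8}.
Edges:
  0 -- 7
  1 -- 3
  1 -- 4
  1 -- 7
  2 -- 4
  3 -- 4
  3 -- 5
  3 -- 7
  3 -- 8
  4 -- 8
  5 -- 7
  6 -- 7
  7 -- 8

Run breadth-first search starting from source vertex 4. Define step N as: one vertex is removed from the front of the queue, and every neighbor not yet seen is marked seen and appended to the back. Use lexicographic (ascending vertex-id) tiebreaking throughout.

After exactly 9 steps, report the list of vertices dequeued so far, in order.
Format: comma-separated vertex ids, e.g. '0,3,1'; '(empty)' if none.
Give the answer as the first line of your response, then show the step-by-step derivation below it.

4,1,2,3,8,7,5,0,6

step 1: dequeue 4; queue=[1,2,3,8]; order=4
step 2: dequeue 1; queue=[2,3,8,7]; order=4,1
step 3: dequeue 2; queue=[3,8,7]; order=4,1,2
step 4: dequeue 3; queue=[8,7,5]; order=4,1,2,3
step 5: dequeue 8; queue=[7,5]; order=4,1,2,3,8
step 6: dequeue 7; queue=[5,0,6]; order=4,1,2,3,8,7
step 7: dequeue 5; queue=[0,6]; order=4,1,2,3,8,7,5
step 8: dequeue 0; queue=[6]; order=4,1,2,3,8,7,5,0
step 9: dequeue 6; queue=[(empty)]; order=4,1,2,3,8,7,5,0,6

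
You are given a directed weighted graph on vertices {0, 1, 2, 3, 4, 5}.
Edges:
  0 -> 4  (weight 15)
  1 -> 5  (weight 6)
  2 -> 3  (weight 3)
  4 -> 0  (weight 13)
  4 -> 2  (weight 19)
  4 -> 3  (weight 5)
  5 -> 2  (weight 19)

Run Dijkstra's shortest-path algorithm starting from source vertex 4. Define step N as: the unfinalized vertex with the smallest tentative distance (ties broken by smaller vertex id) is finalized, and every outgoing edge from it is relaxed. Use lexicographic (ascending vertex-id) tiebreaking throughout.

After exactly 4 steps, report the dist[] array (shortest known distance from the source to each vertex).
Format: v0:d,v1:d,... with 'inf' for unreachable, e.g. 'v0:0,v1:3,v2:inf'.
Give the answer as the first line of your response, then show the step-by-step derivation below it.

v0:13,v1:inf,v2:19,v3:5,v4:0,v5:inf

step 1: dist = v0:13,v1:inf,v2:19,v3:5,v4:0,v5:inf
step 2: dist = v0:13,v1:inf,v2:19,v3:5,v4:0,v5:inf
step 3: dist = v0:13,v1:inf,v2:19,v3:5,v4:0,v5:inf
step 4: dist = v0:13,v1:inf,v2:19,v3:5,v4:0,v5:inf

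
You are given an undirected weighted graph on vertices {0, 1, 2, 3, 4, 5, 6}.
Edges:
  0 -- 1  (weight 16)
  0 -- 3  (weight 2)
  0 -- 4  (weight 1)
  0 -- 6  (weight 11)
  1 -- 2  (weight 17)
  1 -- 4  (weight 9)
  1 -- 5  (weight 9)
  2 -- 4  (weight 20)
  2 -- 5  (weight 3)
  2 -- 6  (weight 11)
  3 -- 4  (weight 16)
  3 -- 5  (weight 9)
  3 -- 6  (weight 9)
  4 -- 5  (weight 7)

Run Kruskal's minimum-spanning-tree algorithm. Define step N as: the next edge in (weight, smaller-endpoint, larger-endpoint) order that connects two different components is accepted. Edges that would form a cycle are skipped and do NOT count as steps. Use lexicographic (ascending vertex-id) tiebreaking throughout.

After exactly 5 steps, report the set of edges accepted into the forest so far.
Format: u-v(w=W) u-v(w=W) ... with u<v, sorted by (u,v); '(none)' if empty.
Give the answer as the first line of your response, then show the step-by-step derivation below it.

0-3(w=2) 0-4(w=1) 1-4(w=9) 2-5(w=3) 4-5(w=7)

step 1: add edge 0-4 (w=1); MST = {0-4(w=1)}
step 2: add edge 0-3 (w=2); MST = {0-3(w=2) 0-4(w=1)}
step 3: add edge 2-5 (w=3); MST = {0-3(w=2) 0-4(w=1) 2-5(w=3)}
step 4: add edge 4-5 (w=7); MST = {0-3(w=2) 0-4(w=1) 2-5(w=3) 4-5(w=7)}
step 5: add edge 1-4 (w=9); MST = {0-3(w=2) 0-4(w=1) 1-4(w=9) 2-5(w=3) 4-5(w=7)}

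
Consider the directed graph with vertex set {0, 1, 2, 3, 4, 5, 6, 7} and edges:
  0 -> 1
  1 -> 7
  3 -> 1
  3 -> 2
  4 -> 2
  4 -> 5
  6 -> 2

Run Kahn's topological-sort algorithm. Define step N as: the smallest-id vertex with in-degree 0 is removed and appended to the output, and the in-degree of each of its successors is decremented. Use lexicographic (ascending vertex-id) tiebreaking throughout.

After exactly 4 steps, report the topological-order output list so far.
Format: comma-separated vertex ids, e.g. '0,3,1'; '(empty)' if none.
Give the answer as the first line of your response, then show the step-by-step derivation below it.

0,3,1,4

step 1: output 0; order=[0]; indeg=(0,1,3,0,0,1,0,1)
step 2: output 3; order=[0,3]; indeg=(0,0,2,0,0,1,0,1)
step 3: output 1; order=[0,3,1]; indeg=(0,0,2,0,0,1,0,0)
step 4: output 4; order=[0,3,1,4]; indeg=(0,0,1,0,0,0,0,0)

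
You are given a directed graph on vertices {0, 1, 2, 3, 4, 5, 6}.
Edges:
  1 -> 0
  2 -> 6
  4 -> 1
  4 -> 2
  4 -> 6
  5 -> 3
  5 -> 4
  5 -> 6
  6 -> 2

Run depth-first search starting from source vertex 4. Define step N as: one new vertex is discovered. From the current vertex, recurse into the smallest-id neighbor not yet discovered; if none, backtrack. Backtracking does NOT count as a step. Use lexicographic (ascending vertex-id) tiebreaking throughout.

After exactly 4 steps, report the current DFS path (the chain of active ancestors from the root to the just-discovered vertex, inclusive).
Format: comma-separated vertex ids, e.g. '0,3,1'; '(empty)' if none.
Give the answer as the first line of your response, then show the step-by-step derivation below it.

4,2

step 1: discover 4; path=4; order=4
step 2: discover 1; path=4>1; order=4,1
step 3: discover 0; path=4>1>0; order=4,1,0
step 4: discover 2; path=4>2; order=4,1,0,2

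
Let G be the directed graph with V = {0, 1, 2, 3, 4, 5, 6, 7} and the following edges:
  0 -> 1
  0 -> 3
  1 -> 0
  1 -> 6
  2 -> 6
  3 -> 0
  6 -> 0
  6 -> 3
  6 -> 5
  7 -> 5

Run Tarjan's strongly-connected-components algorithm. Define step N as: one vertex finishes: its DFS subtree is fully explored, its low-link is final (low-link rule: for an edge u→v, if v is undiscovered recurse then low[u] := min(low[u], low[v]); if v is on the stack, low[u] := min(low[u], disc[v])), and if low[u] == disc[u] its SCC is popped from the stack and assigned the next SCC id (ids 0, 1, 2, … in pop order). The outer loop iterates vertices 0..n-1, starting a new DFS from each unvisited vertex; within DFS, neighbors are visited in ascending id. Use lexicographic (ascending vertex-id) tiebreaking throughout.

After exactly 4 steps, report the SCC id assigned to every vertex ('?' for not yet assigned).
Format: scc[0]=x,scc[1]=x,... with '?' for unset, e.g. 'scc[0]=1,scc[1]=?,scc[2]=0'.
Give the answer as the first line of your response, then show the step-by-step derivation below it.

scc[0]=?,scc[1]=?,scc[2]=?,scc[3]=?,scc[4]=?,scc[5]=0,scc[6]=?,scc[7]=?

step 1: low=(low[0]=0,low[1]=0,low[2]=?,low[3]=0,low[4]=?,low[5]=?,low[6]=0,low[7]=?); scc=(scc[0]=?,scc[1]=?,scc[2]=?,scc[3]=?,scc[4]=?,scc[5]=?,scc[6]=?,scc[7]=?)
step 2: low=(low[0]=0,low[1]=0,low[2]=?,low[3]=0,low[4]=?,low[5]=4,low[6]=0,low[7]=?); scc=(scc[0]=?,scc[1]=?,scc[2]=?,scc[3]=?,scc[4]=?,scc[5]=0,scc[6]=?,scc[7]=?)
step 3: low=(low[0]=0,low[1]=0,low[2]=?,low[3]=0,low[4]=?,low[5]=4,low[6]=0,low[7]=?); scc=(scc[0]=?,scc[1]=?,scc[2]=?,scc[3]=?,scc[4]=?,scc[5]=0,scc[6]=?,scc[7]=?)
step 4: low=(low[0]=0,low[1]=0,low[2]=?,low[3]=0,low[4]=?,low[5]=4,low[6]=0,low[7]=?); scc=(scc[0]=?,scc[1]=?,scc[2]=?,scc[3]=?,scc[4]=?,scc[5]=0,scc[6]=?,scc[7]=?)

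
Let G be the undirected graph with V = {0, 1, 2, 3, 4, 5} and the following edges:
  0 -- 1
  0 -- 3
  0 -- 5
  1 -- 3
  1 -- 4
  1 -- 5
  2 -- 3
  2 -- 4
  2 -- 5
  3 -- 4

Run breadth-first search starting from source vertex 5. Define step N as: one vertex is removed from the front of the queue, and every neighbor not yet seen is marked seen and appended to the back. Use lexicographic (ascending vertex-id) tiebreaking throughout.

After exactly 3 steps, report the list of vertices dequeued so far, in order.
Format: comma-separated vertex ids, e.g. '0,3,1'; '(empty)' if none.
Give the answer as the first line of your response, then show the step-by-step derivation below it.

5,0,1

step 1: dequeue 5; queue=[0,1,2]; order=5
step 2: dequeue 0; queue=[1,2,3]; order=5,0
step 3: dequeue 1; queue=[2,3,4]; order=5,0,1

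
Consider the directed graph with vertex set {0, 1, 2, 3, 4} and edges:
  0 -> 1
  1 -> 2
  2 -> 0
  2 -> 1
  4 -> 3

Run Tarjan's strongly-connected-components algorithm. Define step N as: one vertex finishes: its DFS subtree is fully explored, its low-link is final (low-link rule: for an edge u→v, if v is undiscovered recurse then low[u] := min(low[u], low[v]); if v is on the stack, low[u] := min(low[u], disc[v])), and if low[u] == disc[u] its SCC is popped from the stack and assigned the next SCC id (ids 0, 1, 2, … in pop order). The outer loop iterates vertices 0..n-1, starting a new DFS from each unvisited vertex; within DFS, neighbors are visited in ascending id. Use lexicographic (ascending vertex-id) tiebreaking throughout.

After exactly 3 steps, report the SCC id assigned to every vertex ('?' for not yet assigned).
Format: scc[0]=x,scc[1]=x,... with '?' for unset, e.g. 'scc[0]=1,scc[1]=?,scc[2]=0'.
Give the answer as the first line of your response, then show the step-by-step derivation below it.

scc[0]=0,scc[1]=0,scc[2]=0,scc[3]=?,scc[4]=?

step 1: low=(low[0]=0,low[1]=1,low[2]=0,low[3]=?,low[4]=?); scc=(scc[0]=?,scc[1]=?,scc[2]=?,scc[3]=?,scc[4]=?)
step 2: low=(low[0]=0,low[1]=0,low[2]=0,low[3]=?,low[4]=?); scc=(scc[0]=?,scc[1]=?,scc[2]=?,scc[3]=?,scc[4]=?)
step 3: low=(low[0]=0,low[1]=0,low[2]=0,low[3]=?,low[4]=?); scc=(scc[0]=0,scc[1]=0,scc[2]=0,scc[3]=?,scc[4]=?)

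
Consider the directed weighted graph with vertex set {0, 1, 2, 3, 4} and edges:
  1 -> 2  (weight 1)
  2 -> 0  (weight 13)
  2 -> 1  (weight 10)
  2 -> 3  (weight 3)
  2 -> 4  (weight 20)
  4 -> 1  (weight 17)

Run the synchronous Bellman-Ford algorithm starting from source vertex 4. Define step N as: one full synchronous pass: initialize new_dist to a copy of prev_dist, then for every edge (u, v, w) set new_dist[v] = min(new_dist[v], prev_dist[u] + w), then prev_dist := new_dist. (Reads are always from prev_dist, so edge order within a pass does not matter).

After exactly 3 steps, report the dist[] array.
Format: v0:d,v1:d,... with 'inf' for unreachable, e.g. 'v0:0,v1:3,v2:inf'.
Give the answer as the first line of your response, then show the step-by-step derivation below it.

v0:31,v1:17,v2:18,v3:21,v4:0

step 1: dist = v0:inf,v1:17,v2:inf,v3:inf,v4:0
step 2: dist = v0:inf,v1:17,v2:18,v3:inf,v4:0
step 3: dist = v0:31,v1:17,v2:18,v3:21,v4:0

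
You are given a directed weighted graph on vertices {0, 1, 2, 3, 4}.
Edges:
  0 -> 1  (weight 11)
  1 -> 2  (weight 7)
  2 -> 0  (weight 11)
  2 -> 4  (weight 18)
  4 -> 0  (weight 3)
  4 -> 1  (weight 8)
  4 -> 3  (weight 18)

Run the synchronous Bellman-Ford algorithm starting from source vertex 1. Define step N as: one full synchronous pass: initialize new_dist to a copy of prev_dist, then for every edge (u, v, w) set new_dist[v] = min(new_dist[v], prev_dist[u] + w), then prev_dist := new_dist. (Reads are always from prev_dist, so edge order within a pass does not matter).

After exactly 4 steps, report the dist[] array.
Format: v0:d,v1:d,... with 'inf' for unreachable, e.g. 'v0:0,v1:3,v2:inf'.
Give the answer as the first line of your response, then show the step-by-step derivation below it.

v0:18,v1:0,v2:7,v3:43,v4:25

step 1: dist = v0:inf,v1:0,v2:7,v3:inf,v4:inf
step 2: dist = v0:18,v1:0,v2:7,v3:inf,v4:25
step 3: dist = v0:18,v1:0,v2:7,v3:43,v4:25
step 4: dist = v0:18,v1:0,v2:7,v3:43,v4:25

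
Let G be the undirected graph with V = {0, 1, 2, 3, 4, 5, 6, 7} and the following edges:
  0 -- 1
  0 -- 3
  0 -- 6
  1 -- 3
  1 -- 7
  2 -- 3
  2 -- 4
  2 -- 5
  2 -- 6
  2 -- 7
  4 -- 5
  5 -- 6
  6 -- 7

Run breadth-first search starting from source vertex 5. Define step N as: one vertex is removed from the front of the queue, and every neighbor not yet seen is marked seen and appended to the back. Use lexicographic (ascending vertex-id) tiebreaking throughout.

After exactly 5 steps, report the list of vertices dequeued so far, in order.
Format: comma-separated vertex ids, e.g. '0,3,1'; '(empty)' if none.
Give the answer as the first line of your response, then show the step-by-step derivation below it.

5,2,4,6,3

step 1: dequeue 5; queue=[2,4,6]; order=5
step 2: dequeue 2; queue=[4,6,3,7]; order=5,2
step 3: dequeue 4; queue=[6,3,7]; order=5,2,4
step 4: dequeue 6; queue=[3,7,0]; order=5,2,4,6
step 5: dequeue 3; queue=[7,0,1]; order=5,2,4,6,3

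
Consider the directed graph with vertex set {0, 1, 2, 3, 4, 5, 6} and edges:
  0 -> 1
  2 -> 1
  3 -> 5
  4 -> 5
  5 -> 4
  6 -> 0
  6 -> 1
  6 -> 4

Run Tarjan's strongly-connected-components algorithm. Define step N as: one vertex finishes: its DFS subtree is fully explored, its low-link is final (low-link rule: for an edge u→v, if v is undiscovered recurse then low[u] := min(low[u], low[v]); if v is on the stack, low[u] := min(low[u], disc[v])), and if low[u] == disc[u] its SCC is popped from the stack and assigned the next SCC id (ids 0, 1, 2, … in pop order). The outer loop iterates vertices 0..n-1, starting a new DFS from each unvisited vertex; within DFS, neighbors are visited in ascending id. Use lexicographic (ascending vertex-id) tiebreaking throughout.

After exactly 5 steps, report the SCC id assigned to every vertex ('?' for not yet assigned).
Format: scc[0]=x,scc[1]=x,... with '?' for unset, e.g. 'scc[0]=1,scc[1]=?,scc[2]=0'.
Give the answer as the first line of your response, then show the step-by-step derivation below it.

scc[0]=1,scc[1]=0,scc[2]=2,scc[3]=?,scc[4]=3,scc[5]=3,scc[6]=?

step 1: low=(low[0]=0,low[1]=1,low[2]=?,low[3]=?,low[4]=?,low[5]=?,low[6]=?); scc=(scc[0]=?,scc[1]=0,scc[2]=?,scc[3]=?,scc[4]=?,scc[5]=?,scc[6]=?)
step 2: low=(low[0]=0,low[1]=1,low[2]=?,low[3]=?,low[4]=?,low[5]=?,low[6]=?); scc=(scc[0]=1,scc[1]=0,scc[2]=?,scc[3]=?,scc[4]=?,scc[5]=?,scc[6]=?)
step 3: low=(low[0]=0,low[1]=1,low[2]=2,low[3]=?,low[4]=?,low[5]=?,low[6]=?); scc=(scc[0]=1,scc[1]=0,scc[2]=2,scc[3]=?,scc[4]=?,scc[5]=?,scc[6]=?)
step 4: low=(low[0]=0,low[1]=1,low[2]=2,low[3]=3,low[4]=4,low[5]=4,low[6]=?); scc=(scc[0]=1,scc[1]=0,scc[2]=2,scc[3]=?,scc[4]=?,scc[5]=?,scc[6]=?)
step 5: low=(low[0]=0,low[1]=1,low[2]=2,low[3]=3,low[4]=4,low[5]=4,low[6]=?); scc=(scc[0]=1,scc[1]=0,scc[2]=2,scc[3]=?,scc[4]=3,scc[5]=3,scc[6]=?)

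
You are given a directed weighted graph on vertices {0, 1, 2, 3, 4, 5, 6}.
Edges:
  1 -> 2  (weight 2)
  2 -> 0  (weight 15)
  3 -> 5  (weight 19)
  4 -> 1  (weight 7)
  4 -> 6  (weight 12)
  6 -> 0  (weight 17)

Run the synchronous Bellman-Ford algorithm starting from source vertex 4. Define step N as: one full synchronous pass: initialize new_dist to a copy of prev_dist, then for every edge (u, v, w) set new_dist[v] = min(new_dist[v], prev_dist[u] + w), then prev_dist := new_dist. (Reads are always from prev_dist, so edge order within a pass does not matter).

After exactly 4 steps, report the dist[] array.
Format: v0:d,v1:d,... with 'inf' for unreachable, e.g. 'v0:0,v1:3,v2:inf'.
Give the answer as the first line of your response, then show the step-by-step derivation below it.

v0:24,v1:7,v2:9,v3:inf,v4:0,v5:inf,v6:12

step 1: dist = v0:inf,v1:7,v2:inf,v3:inf,v4:0,v5:inf,v6:12
step 2: dist = v0:29,v1:7,v2:9,v3:inf,v4:0,v5:inf,v6:12
step 3: dist = v0:24,v1:7,v2:9,v3:inf,v4:0,v5:inf,v6:12
step 4: dist = v0:24,v1:7,v2:9,v3:inf,v4:0,v5:inf,v6:12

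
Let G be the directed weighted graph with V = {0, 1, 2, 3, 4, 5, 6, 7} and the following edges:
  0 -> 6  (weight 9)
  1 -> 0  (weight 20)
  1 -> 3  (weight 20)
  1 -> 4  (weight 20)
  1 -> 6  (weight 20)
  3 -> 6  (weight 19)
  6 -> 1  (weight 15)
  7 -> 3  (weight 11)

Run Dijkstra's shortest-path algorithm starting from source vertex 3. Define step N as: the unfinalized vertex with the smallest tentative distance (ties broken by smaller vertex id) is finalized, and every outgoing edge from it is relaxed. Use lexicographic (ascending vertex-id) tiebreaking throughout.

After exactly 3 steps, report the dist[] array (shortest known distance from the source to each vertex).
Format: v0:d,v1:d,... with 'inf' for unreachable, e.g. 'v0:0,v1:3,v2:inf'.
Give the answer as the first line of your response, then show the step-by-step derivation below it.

v0:54,v1:34,v2:inf,v3:0,v4:54,v5:inf,v6:19,v7:inf

step 1: dist = v0:inf,v1:inf,v2:inf,v3:0,v4:inf,v5:inf,v6:19,v7:inf
step 2: dist = v0:inf,v1:34,v2:inf,v3:0,v4:inf,v5:inf,v6:19,v7:inf
step 3: dist = v0:54,v1:34,v2:inf,v3:0,v4:54,v5:inf,v6:19,v7:inf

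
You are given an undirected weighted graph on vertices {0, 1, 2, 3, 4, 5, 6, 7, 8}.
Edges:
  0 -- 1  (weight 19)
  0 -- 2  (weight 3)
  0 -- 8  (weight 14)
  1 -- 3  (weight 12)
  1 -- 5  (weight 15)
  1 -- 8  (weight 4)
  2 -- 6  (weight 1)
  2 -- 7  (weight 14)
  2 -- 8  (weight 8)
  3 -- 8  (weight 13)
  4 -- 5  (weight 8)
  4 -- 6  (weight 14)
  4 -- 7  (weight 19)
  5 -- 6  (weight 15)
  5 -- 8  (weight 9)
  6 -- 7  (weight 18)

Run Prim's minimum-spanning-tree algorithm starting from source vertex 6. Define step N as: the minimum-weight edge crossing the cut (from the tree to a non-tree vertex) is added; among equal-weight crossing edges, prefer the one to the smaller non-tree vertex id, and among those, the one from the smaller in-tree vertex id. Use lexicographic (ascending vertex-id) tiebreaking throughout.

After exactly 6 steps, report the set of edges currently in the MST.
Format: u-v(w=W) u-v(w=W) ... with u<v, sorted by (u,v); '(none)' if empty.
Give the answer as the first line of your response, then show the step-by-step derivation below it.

0-2(w=3) 1-8(w=4) 2-6(w=1) 2-8(w=8) 4-5(w=8) 5-8(w=9)

step 1: add edge 2-6 (w=1); MST = {2-6(w=1)}
step 2: add edge 0-2 (w=3); MST = {0-2(w=3) 2-6(w=1)}
step 3: add edge 2-8 (w=8); MST = {0-2(w=3) 2-6(w=1) 2-8(w=8)}
step 4: add edge 1-8 (w=4); MST = {0-2(w=3) 1-8(w=4) 2-6(w=1) 2-8(w=8)}
step 5: add edge 5-8 (w=9); MST = {0-2(w=3) 1-8(w=4) 2-6(w=1) 2-8(w=8) 5-8(w=9)}
step 6: add edge 4-5 (w=8); MST = {0-2(w=3) 1-8(w=4) 2-6(w=1) 2-8(w=8) 4-5(w=8) 5-8(w=9)}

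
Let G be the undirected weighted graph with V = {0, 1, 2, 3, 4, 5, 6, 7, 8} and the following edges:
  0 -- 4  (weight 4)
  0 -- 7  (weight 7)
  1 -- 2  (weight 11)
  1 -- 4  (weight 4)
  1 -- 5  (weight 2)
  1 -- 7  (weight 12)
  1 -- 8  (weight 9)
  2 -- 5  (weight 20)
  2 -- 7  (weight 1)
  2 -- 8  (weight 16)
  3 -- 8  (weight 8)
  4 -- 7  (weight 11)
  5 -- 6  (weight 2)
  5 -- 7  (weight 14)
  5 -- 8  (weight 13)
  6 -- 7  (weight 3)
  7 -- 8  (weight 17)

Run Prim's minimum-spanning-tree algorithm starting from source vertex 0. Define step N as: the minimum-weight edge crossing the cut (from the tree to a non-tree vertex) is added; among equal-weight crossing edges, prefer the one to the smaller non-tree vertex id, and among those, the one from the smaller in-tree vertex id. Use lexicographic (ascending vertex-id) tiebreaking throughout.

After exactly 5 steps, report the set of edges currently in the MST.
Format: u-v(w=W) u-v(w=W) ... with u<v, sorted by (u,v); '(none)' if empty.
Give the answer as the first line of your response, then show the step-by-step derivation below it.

0-4(w=4) 1-4(w=4) 1-5(w=2) 5-6(w=2) 6-7(w=3)

step 1: add edge 0-4 (w=4); MST = {0-4(w=4)}
step 2: add edge 1-4 (w=4); MST = {0-4(w=4) 1-4(w=4)}
step 3: add edge 1-5 (w=2); MST = {0-4(w=4) 1-4(w=4) 1-5(w=2)}
step 4: add edge 5-6 (w=2); MST = {0-4(w=4) 1-4(w=4) 1-5(w=2) 5-6(w=2)}
step 5: add edge 6-7 (w=3); MST = {0-4(w=4) 1-4(w=4) 1-5(w=2) 5-6(w=2) 6-7(w=3)}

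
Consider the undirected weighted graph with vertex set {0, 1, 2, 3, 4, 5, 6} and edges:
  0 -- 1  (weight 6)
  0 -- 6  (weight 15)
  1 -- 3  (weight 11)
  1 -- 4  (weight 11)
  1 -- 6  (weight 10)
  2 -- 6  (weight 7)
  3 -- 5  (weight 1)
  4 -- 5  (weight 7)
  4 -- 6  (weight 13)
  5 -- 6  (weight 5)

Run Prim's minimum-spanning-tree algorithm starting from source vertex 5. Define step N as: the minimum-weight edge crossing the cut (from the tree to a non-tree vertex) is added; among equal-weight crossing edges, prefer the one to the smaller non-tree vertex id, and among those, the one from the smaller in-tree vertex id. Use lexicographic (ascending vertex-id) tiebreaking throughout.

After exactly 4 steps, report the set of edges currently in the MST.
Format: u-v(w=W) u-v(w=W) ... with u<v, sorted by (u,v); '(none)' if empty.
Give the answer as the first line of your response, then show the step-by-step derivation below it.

2-6(w=7) 3-5(w=1) 4-5(w=7) 5-6(w=5)

step 1: add edge 3-5 (w=1); MST = {3-5(w=1)}
step 2: add edge 5-6 (w=5); MST = {3-5(w=1) 5-6(w=5)}
step 3: add edge 2-6 (w=7); MST = {2-6(w=7) 3-5(w=1) 5-6(w=5)}
step 4: add edge 4-5 (w=7); MST = {2-6(w=7) 3-5(w=1) 4-5(w=7) 5-6(w=5)}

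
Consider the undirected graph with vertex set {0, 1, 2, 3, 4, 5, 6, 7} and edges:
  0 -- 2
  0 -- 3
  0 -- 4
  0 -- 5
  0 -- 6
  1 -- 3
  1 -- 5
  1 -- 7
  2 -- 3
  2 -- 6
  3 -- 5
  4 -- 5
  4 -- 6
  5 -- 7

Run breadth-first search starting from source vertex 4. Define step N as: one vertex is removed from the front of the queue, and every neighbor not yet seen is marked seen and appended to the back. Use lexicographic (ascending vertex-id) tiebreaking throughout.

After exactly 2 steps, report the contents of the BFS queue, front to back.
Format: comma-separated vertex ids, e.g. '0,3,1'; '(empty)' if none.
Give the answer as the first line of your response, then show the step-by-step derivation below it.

5,6,2,3

step 1: dequeue 4; queue=[0,5,6]; order=4
step 2: dequeue 0; queue=[5,6,2,3]; order=4,0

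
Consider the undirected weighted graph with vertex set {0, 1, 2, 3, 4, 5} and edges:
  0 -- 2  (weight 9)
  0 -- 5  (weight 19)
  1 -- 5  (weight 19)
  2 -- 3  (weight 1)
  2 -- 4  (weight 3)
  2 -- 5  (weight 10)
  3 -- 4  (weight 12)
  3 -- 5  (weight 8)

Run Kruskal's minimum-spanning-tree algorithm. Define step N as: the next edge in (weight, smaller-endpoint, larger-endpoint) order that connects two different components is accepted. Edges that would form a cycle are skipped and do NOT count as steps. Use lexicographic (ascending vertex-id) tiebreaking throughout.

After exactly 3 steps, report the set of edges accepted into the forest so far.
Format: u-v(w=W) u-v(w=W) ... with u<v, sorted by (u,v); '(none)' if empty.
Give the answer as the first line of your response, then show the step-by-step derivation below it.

2-3(w=1) 2-4(w=3) 3-5(w=8)

step 1: add edge 2-3 (w=1); MST = {2-3(w=1)}
step 2: add edge 2-4 (w=3); MST = {2-3(w=1) 2-4(w=3)}
step 3: add edge 3-5 (w=8); MST = {2-3(w=1) 2-4(w=3) 3-5(w=8)}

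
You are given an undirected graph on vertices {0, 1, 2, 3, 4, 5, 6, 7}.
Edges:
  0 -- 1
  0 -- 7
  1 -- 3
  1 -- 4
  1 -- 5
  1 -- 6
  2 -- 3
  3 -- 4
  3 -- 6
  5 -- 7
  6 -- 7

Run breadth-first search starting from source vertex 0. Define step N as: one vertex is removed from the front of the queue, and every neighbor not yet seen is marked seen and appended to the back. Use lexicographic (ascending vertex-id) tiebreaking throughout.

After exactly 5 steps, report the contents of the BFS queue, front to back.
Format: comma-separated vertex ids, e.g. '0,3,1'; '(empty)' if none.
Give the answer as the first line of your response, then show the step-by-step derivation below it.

5,6,2

step 1: dequeue 0; queue=[1,7]; order=0
step 2: dequeue 1; queue=[7,3,4,5,6]; order=0,1
step 3: dequeue 7; queue=[3,4,5,6]; order=0,1,7
step 4: dequeue 3; queue=[4,5,6,2]; order=0,1,7,3
step 5: dequeue 4; queue=[5,6,2]; order=0,1,7,3,4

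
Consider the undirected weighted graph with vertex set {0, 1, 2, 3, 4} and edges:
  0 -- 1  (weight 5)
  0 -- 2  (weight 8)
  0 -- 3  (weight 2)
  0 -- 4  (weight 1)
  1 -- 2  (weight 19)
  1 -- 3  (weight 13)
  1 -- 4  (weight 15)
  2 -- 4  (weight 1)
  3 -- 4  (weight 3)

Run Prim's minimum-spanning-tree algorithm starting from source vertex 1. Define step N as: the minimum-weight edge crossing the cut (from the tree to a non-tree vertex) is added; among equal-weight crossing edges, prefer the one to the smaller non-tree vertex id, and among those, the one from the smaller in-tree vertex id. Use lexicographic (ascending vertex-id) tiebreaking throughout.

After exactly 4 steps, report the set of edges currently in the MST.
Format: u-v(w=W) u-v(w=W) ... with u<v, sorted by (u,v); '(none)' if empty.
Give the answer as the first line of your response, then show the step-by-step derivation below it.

0-1(w=5) 0-3(w=2) 0-4(w=1) 2-4(w=1)

step 1: add edge 0-1 (w=5); MST = {0-1(w=5)}
step 2: add edge 0-4 (w=1); MST = {0-1(w=5) 0-4(w=1)}
step 3: add edge 2-4 (w=1); MST = {0-1(w=5) 0-4(w=1) 2-4(w=1)}
step 4: add edge 0-3 (w=2); MST = {0-1(w=5) 0-3(w=2) 0-4(w=1) 2-4(w=1)}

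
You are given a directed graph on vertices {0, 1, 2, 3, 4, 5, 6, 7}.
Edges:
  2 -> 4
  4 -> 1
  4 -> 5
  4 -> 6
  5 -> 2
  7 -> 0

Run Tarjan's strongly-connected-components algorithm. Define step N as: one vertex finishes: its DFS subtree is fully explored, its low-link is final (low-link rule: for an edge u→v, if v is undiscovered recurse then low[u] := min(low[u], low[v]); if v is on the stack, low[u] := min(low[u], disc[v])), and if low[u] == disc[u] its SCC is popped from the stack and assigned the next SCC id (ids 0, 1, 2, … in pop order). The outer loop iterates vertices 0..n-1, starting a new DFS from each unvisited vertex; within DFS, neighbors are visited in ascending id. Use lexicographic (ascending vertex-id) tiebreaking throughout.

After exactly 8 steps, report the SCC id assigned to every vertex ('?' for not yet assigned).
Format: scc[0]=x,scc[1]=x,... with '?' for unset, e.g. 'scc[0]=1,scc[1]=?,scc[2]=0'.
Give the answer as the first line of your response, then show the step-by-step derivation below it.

scc[0]=0,scc[1]=1,scc[2]=3,scc[3]=4,scc[4]=3,scc[5]=3,scc[6]=2,scc[7]=5

step 1: low=(low[0]=0,low[1]=?,low[2]=?,low[3]=?,low[4]=?,low[5]=?,low[6]=?,low[7]=?); scc=(scc[0]=0,scc[1]=?,scc[2]=?,scc[3]=?,scc[4]=?,scc[5]=?,scc[6]=?,scc[7]=?)
step 2: low=(low[0]=0,low[1]=1,low[2]=?,low[3]=?,low[4]=?,low[5]=?,low[6]=?,low[7]=?); scc=(scc[0]=0,scc[1]=1,scc[2]=?,scc[3]=?,scc[4]=?,scc[5]=?,scc[6]=?,scc[7]=?)
step 3: low=(low[0]=0,low[1]=1,low[2]=2,low[3]=?,low[4]=3,low[5]=2,low[6]=?,low[7]=?); scc=(scc[0]=0,scc[1]=1,scc[2]=?,scc[3]=?,scc[4]=?,scc[5]=?,scc[6]=?,scc[7]=?)
step 4: low=(low[0]=0,low[1]=1,low[2]=2,low[3]=?,low[4]=2,low[5]=2,low[6]=5,low[7]=?); scc=(scc[0]=0,scc[1]=1,scc[2]=?,scc[3]=?,scc[4]=?,scc[5]=?,scc[6]=2,scc[7]=?)
step 5: low=(low[0]=0,low[1]=1,low[2]=2,low[3]=?,low[4]=2,low[5]=2,low[6]=5,low[7]=?); scc=(scc[0]=0,scc[1]=1,scc[2]=?,scc[3]=?,scc[4]=?,scc[5]=?,scc[6]=2,scc[7]=?)
step 6: low=(low[0]=0,low[1]=1,low[2]=2,low[3]=?,low[4]=2,low[5]=2,low[6]=5,low[7]=?); scc=(scc[0]=0,scc[1]=1,scc[2]=3,scc[3]=?,scc[4]=3,scc[5]=3,scc[6]=2,scc[7]=?)
step 7: low=(low[0]=0,low[1]=1,low[2]=2,low[3]=6,low[4]=2,low[5]=2,low[6]=5,low[7]=?); scc=(scc[0]=0,scc[1]=1,scc[2]=3,scc[3]=4,scc[4]=3,scc[5]=3,scc[6]=2,scc[7]=?)
step 8: low=(low[0]=0,low[1]=1,low[2]=2,low[3]=6,low[4]=2,low[5]=2,low[6]=5,low[7]=7); scc=(scc[0]=0,scc[1]=1,scc[2]=3,scc[3]=4,scc[4]=3,scc[5]=3,scc[6]=2,scc[7]=5)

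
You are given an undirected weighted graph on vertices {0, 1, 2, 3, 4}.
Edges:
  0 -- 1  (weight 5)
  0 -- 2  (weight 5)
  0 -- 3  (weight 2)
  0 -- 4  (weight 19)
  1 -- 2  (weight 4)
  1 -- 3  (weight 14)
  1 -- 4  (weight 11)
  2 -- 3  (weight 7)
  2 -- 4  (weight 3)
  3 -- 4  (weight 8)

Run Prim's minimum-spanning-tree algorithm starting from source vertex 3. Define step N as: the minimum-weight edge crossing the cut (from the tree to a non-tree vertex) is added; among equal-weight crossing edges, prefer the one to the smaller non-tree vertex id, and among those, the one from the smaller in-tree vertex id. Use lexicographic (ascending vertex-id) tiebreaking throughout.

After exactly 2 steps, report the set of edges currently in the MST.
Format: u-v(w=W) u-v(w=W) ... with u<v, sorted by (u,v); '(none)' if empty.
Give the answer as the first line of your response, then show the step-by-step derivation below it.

0-1(w=5) 0-3(w=2)

step 1: add edge 0-3 (w=2); MST = {0-3(w=2)}
step 2: add edge 0-1 (w=5); MST = {0-1(w=5) 0-3(w=2)}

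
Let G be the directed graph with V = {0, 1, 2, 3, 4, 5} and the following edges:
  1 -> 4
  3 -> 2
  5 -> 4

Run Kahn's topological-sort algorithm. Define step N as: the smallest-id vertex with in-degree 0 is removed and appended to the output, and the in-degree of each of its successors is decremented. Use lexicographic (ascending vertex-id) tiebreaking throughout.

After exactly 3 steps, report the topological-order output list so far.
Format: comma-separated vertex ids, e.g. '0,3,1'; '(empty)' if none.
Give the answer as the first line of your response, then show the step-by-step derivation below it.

0,1,3

step 1: output 0; order=[0]; indeg=(0,0,1,0,2,0)
step 2: output 1; order=[0,1]; indeg=(0,0,1,0,1,0)
step 3: output 3; order=[0,1,3]; indeg=(0,0,0,0,1,0)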